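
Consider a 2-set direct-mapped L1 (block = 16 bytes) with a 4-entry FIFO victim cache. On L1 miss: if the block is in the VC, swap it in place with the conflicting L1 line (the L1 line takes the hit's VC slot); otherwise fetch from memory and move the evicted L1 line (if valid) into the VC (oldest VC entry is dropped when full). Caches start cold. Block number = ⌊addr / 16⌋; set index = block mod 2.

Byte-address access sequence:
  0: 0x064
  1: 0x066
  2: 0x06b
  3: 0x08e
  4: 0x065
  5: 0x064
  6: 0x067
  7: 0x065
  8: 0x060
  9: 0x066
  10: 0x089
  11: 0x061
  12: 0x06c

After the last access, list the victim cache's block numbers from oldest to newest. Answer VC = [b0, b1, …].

0: 0x64 (blk 6, set 0) → MISS  vc=[]
1: 0x66 (blk 6, set 0) → L1-HIT  vc=[]
2: 0x6b (blk 6, set 0) → L1-HIT  vc=[]
3: 0x8e (blk 8, set 0) → MISS  vc=[6]
4: 0x65 (blk 6, set 0) → VC-HIT  vc=[8]
5: 0x64 (blk 6, set 0) → L1-HIT  vc=[8]
6: 0x67 (blk 6, set 0) → L1-HIT  vc=[8]
7: 0x65 (blk 6, set 0) → L1-HIT  vc=[8]
8: 0x60 (blk 6, set 0) → L1-HIT  vc=[8]
9: 0x66 (blk 6, set 0) → L1-HIT  vc=[8]
10: 0x89 (blk 8, set 0) → VC-HIT  vc=[6]
11: 0x61 (blk 6, set 0) → VC-HIT  vc=[8]
12: 0x6c (blk 6, set 0) → L1-HIT  vc=[8]

VC = [8]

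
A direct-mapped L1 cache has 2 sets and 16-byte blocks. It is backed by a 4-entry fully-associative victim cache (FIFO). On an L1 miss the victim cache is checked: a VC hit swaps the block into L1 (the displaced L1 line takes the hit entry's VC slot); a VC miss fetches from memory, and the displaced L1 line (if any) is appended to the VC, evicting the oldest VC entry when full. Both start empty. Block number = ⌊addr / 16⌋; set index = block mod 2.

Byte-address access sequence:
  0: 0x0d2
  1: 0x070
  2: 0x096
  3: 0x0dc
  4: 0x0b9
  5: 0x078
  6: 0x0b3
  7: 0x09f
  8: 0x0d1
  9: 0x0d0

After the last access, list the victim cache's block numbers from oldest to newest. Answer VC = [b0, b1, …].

VC = [11, 7, 9]

  [0] addr=0xd2 blk=13 s=1: MISS | VC []
  [1] addr=0x70 blk=7 s=1: MISS | VC [13]
  [2] addr=0x96 blk=9 s=1: MISS | VC [13, 7]
  [3] addr=0xdc blk=13 s=1: VC-HIT | VC [9, 7]
  [4] addr=0xb9 blk=11 s=1: MISS | VC [9, 7, 13]
  [5] addr=0x78 blk=7 s=1: VC-HIT | VC [9, 11, 13]
  [6] addr=0xb3 blk=11 s=1: VC-HIT | VC [9, 7, 13]
  [7] addr=0x9f blk=9 s=1: VC-HIT | VC [11, 7, 13]
  [8] addr=0xd1 blk=13 s=1: VC-HIT | VC [11, 7, 9]
  [9] addr=0xd0 blk=13 s=1: L1-HIT | VC [11, 7, 9]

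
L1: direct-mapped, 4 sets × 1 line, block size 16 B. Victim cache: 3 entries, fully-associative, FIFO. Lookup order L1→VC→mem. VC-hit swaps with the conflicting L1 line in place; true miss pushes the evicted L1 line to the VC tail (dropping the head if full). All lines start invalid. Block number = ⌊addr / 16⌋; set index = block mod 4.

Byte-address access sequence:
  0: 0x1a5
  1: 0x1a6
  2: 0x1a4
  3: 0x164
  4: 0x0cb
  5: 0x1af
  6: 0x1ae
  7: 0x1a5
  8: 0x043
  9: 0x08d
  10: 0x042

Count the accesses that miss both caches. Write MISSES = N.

#0 0x1a5→b26/s2 MISS; vc=[]
#1 0x1a6→b26/s2 L1-HIT; vc=[]
#2 0x1a4→b26/s2 L1-HIT; vc=[]
#3 0x164→b22/s2 MISS; vc=[26]
#4 0xcb→b12/s0 MISS; vc=[26]
#5 0x1af→b26/s2 VC-HIT; vc=[22]
#6 0x1ae→b26/s2 L1-HIT; vc=[22]
#7 0x1a5→b26/s2 L1-HIT; vc=[22]
#8 0x43→b4/s0 MISS; vc=[22,12]
#9 0x8d→b8/s0 MISS; vc=[22,12,4]
#10 0x42→b4/s0 VC-HIT; vc=[22,12,8]

MISSES = 5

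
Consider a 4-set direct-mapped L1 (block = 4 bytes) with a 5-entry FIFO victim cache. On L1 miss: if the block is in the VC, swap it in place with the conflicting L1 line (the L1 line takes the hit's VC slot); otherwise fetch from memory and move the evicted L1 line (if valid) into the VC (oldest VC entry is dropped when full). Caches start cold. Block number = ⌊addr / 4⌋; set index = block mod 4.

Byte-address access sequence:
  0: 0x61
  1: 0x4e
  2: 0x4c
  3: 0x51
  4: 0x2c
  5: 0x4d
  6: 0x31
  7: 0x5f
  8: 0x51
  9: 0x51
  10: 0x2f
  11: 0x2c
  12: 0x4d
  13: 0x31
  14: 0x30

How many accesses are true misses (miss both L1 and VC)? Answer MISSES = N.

MISSES = 6

0: 0x61 (blk 24, set 0) → MISS  vc=[]
1: 0x4e (blk 19, set 3) → MISS  vc=[]
2: 0x4c (blk 19, set 3) → L1-HIT  vc=[]
3: 0x51 (blk 20, set 0) → MISS  vc=[24]
4: 0x2c (blk 11, set 3) → MISS  vc=[24, 19]
5: 0x4d (blk 19, set 3) → VC-HIT  vc=[24, 11]
6: 0x31 (blk 12, set 0) → MISS  vc=[24, 11, 20]
7: 0x5f (blk 23, set 3) → MISS  vc=[24, 11, 20, 19]
8: 0x51 (blk 20, set 0) → VC-HIT  vc=[24, 11, 12, 19]
9: 0x51 (blk 20, set 0) → L1-HIT  vc=[24, 11, 12, 19]
10: 0x2f (blk 11, set 3) → VC-HIT  vc=[24, 23, 12, 19]
11: 0x2c (blk 11, set 3) → L1-HIT  vc=[24, 23, 12, 19]
12: 0x4d (blk 19, set 3) → VC-HIT  vc=[24, 23, 12, 11]
13: 0x31 (blk 12, set 0) → VC-HIT  vc=[24, 23, 20, 11]
14: 0x30 (blk 12, set 0) → L1-HIT  vc=[24, 23, 20, 11]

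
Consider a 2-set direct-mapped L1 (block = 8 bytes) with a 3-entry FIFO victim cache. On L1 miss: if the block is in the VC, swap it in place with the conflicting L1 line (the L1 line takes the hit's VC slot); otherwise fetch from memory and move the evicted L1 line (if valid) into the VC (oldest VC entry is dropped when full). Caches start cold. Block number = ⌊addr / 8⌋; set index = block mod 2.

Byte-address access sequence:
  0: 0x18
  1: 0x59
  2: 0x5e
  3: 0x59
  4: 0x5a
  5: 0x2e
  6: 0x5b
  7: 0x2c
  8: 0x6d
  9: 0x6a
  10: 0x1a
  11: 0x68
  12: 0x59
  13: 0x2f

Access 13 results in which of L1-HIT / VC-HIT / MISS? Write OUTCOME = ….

OUTCOME = VC-HIT

0: 0x18 (blk 3, set 1) → MISS  vc=[]
1: 0x59 (blk 11, set 1) → MISS  vc=[3]
2: 0x5e (blk 11, set 1) → L1-HIT  vc=[3]
3: 0x59 (blk 11, set 1) → L1-HIT  vc=[3]
4: 0x5a (blk 11, set 1) → L1-HIT  vc=[3]
5: 0x2e (blk 5, set 1) → MISS  vc=[3, 11]
6: 0x5b (blk 11, set 1) → VC-HIT  vc=[3, 5]
7: 0x2c (blk 5, set 1) → VC-HIT  vc=[3, 11]
8: 0x6d (blk 13, set 1) → MISS  vc=[3, 11, 5]
9: 0x6a (blk 13, set 1) → L1-HIT  vc=[3, 11, 5]
10: 0x1a (blk 3, set 1) → VC-HIT  vc=[13, 11, 5]
11: 0x68 (blk 13, set 1) → VC-HIT  vc=[3, 11, 5]
12: 0x59 (blk 11, set 1) → VC-HIT  vc=[3, 13, 5]
13: 0x2f (blk 5, set 1) → VC-HIT  vc=[3, 13, 11]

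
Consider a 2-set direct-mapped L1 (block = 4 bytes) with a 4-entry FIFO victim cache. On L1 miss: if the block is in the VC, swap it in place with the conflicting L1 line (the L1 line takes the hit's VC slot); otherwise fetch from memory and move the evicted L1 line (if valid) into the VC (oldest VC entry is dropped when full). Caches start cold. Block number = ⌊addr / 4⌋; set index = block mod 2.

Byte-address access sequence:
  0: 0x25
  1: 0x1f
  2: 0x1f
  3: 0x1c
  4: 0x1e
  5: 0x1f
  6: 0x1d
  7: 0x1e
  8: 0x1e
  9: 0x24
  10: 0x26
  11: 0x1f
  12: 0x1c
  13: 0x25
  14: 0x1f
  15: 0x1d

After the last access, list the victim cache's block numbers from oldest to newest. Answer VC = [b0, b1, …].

0: 0x25 (blk 9, set 1) → MISS  vc=[]
1: 0x1f (blk 7, set 1) → MISS  vc=[9]
2: 0x1f (blk 7, set 1) → L1-HIT  vc=[9]
3: 0x1c (blk 7, set 1) → L1-HIT  vc=[9]
4: 0x1e (blk 7, set 1) → L1-HIT  vc=[9]
5: 0x1f (blk 7, set 1) → L1-HIT  vc=[9]
6: 0x1d (blk 7, set 1) → L1-HIT  vc=[9]
7: 0x1e (blk 7, set 1) → L1-HIT  vc=[9]
8: 0x1e (blk 7, set 1) → L1-HIT  vc=[9]
9: 0x24 (blk 9, set 1) → VC-HIT  vc=[7]
10: 0x26 (blk 9, set 1) → L1-HIT  vc=[7]
11: 0x1f (blk 7, set 1) → VC-HIT  vc=[9]
12: 0x1c (blk 7, set 1) → L1-HIT  vc=[9]
13: 0x25 (blk 9, set 1) → VC-HIT  vc=[7]
14: 0x1f (blk 7, set 1) → VC-HIT  vc=[9]
15: 0x1d (blk 7, set 1) → L1-HIT  vc=[9]

VC = [9]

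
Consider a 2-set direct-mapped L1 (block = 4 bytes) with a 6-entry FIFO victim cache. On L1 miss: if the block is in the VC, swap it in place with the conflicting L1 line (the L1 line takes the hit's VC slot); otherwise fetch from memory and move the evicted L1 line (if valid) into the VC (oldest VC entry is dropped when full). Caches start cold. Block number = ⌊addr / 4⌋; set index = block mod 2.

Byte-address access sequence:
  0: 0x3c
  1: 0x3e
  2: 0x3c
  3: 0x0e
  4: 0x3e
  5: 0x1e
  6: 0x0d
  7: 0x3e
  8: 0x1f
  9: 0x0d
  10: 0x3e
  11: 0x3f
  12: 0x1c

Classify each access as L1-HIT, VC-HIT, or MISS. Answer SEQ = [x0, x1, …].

#0 0x3c→b15/s1 MISS; vc=[]
#1 0x3e→b15/s1 L1-HIT; vc=[]
#2 0x3c→b15/s1 L1-HIT; vc=[]
#3 0xe→b3/s1 MISS; vc=[15]
#4 0x3e→b15/s1 VC-HIT; vc=[3]
#5 0x1e→b7/s1 MISS; vc=[3,15]
#6 0xd→b3/s1 VC-HIT; vc=[7,15]
#7 0x3e→b15/s1 VC-HIT; vc=[7,3]
#8 0x1f→b7/s1 VC-HIT; vc=[15,3]
#9 0xd→b3/s1 VC-HIT; vc=[15,7]
#10 0x3e→b15/s1 VC-HIT; vc=[3,7]
#11 0x3f→b15/s1 L1-HIT; vc=[3,7]
#12 0x1c→b7/s1 VC-HIT; vc=[3,15]

SEQ = [MISS, L1-HIT, L1-HIT, MISS, VC-HIT, MISS, VC-HIT, VC-HIT, VC-HIT, VC-HIT, VC-HIT, L1-HIT, VC-HIT]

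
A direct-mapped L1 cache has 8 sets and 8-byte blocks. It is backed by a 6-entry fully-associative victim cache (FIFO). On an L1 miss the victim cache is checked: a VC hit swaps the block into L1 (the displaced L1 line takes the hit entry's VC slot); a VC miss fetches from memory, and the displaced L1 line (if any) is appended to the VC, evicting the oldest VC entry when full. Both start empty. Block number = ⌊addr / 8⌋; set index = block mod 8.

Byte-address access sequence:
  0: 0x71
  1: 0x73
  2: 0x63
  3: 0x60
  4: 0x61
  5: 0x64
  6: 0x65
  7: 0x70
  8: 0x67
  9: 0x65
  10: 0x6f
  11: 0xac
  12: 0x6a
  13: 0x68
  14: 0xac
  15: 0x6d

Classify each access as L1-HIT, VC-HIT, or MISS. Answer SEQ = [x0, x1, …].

#0 0x71→b14/s6 MISS; vc=[]
#1 0x73→b14/s6 L1-HIT; vc=[]
#2 0x63→b12/s4 MISS; vc=[]
#3 0x60→b12/s4 L1-HIT; vc=[]
#4 0x61→b12/s4 L1-HIT; vc=[]
#5 0x64→b12/s4 L1-HIT; vc=[]
#6 0x65→b12/s4 L1-HIT; vc=[]
#7 0x70→b14/s6 L1-HIT; vc=[]
#8 0x67→b12/s4 L1-HIT; vc=[]
#9 0x65→b12/s4 L1-HIT; vc=[]
#10 0x6f→b13/s5 MISS; vc=[]
#11 0xac→b21/s5 MISS; vc=[13]
#12 0x6a→b13/s5 VC-HIT; vc=[21]
#13 0x68→b13/s5 L1-HIT; vc=[21]
#14 0xac→b21/s5 VC-HIT; vc=[13]
#15 0x6d→b13/s5 VC-HIT; vc=[21]

SEQ = [MISS, L1-HIT, MISS, L1-HIT, L1-HIT, L1-HIT, L1-HIT, L1-HIT, L1-HIT, L1-HIT, MISS, MISS, VC-HIT, L1-HIT, VC-HIT, VC-HIT]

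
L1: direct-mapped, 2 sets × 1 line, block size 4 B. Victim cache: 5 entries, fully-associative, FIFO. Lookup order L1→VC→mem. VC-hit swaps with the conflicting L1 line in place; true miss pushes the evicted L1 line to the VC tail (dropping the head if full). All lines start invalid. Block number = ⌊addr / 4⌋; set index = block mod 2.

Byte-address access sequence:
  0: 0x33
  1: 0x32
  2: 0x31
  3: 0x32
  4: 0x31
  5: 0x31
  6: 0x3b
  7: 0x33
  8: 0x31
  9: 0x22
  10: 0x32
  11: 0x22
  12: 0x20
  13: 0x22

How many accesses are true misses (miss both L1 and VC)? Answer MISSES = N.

MISSES = 3

0: 0x33 (blk 12, set 0) → MISS  vc=[]
1: 0x32 (blk 12, set 0) → L1-HIT  vc=[]
2: 0x31 (blk 12, set 0) → L1-HIT  vc=[]
3: 0x32 (blk 12, set 0) → L1-HIT  vc=[]
4: 0x31 (blk 12, set 0) → L1-HIT  vc=[]
5: 0x31 (blk 12, set 0) → L1-HIT  vc=[]
6: 0x3b (blk 14, set 0) → MISS  vc=[12]
7: 0x33 (blk 12, set 0) → VC-HIT  vc=[14]
8: 0x31 (blk 12, set 0) → L1-HIT  vc=[14]
9: 0x22 (blk 8, set 0) → MISS  vc=[14, 12]
10: 0x32 (blk 12, set 0) → VC-HIT  vc=[14, 8]
11: 0x22 (blk 8, set 0) → VC-HIT  vc=[14, 12]
12: 0x20 (blk 8, set 0) → L1-HIT  vc=[14, 12]
13: 0x22 (blk 8, set 0) → L1-HIT  vc=[14, 12]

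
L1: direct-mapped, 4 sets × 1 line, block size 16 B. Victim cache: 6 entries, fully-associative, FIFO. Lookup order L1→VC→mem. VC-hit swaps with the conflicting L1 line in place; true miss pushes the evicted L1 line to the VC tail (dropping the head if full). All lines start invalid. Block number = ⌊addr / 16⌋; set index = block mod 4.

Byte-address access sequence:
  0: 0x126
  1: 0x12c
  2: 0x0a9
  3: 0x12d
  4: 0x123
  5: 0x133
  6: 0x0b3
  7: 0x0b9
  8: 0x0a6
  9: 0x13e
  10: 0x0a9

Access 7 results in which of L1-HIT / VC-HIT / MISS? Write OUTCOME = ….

#0 0x126→b18/s2 MISS; vc=[]
#1 0x12c→b18/s2 L1-HIT; vc=[]
#2 0xa9→b10/s2 MISS; vc=[18]
#3 0x12d→b18/s2 VC-HIT; vc=[10]
#4 0x123→b18/s2 L1-HIT; vc=[10]
#5 0x133→b19/s3 MISS; vc=[10]
#6 0xb3→b11/s3 MISS; vc=[10,19]
#7 0xb9→b11/s3 L1-HIT; vc=[10,19]
#8 0xa6→b10/s2 VC-HIT; vc=[18,19]
#9 0x13e→b19/s3 VC-HIT; vc=[18,11]
#10 0xa9→b10/s2 L1-HIT; vc=[18,11]

OUTCOME = L1-HIT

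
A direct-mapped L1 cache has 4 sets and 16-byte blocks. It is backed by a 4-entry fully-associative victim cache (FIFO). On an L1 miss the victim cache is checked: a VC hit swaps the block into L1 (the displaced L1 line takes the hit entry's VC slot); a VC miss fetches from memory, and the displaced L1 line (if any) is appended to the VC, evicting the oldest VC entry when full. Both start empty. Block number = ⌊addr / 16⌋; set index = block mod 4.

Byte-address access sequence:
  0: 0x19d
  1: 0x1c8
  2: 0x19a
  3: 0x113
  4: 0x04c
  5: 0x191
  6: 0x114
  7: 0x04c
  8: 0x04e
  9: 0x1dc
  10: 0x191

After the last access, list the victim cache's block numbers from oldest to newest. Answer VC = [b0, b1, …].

  [0] addr=0x19d blk=25 s=1: MISS | VC []
  [1] addr=0x1c8 blk=28 s=0: MISS | VC []
  [2] addr=0x19a blk=25 s=1: L1-HIT | VC []
  [3] addr=0x113 blk=17 s=1: MISS | VC [25]
  [4] addr=0x4c blk=4 s=0: MISS | VC [25, 28]
  [5] addr=0x191 blk=25 s=1: VC-HIT | VC [17, 28]
  [6] addr=0x114 blk=17 s=1: VC-HIT | VC [25, 28]
  [7] addr=0x4c blk=4 s=0: L1-HIT | VC [25, 28]
  [8] addr=0x4e blk=4 s=0: L1-HIT | VC [25, 28]
  [9] addr=0x1dc blk=29 s=1: MISS | VC [25, 28, 17]
  [10] addr=0x191 blk=25 s=1: VC-HIT | VC [29, 28, 17]

VC = [29, 28, 17]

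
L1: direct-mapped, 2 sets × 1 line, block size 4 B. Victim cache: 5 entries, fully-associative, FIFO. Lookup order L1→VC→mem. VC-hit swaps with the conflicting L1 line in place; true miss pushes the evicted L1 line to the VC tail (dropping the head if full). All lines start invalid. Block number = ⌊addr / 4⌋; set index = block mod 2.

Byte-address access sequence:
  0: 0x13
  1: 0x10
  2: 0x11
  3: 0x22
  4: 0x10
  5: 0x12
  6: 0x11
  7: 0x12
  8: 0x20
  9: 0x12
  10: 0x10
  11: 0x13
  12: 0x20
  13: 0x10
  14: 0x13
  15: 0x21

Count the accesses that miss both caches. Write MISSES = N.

MISSES = 2

  [0] addr=0x13 blk=4 s=0: MISS | VC []
  [1] addr=0x10 blk=4 s=0: L1-HIT | VC []
  [2] addr=0x11 blk=4 s=0: L1-HIT | VC []
  [3] addr=0x22 blk=8 s=0: MISS | VC [4]
  [4] addr=0x10 blk=4 s=0: VC-HIT | VC [8]
  [5] addr=0x12 blk=4 s=0: L1-HIT | VC [8]
  [6] addr=0x11 blk=4 s=0: L1-HIT | VC [8]
  [7] addr=0x12 blk=4 s=0: L1-HIT | VC [8]
  [8] addr=0x20 blk=8 s=0: VC-HIT | VC [4]
  [9] addr=0x12 blk=4 s=0: VC-HIT | VC [8]
  [10] addr=0x10 blk=4 s=0: L1-HIT | VC [8]
  [11] addr=0x13 blk=4 s=0: L1-HIT | VC [8]
  [12] addr=0x20 blk=8 s=0: VC-HIT | VC [4]
  [13] addr=0x10 blk=4 s=0: VC-HIT | VC [8]
  [14] addr=0x13 blk=4 s=0: L1-HIT | VC [8]
  [15] addr=0x21 blk=8 s=0: VC-HIT | VC [4]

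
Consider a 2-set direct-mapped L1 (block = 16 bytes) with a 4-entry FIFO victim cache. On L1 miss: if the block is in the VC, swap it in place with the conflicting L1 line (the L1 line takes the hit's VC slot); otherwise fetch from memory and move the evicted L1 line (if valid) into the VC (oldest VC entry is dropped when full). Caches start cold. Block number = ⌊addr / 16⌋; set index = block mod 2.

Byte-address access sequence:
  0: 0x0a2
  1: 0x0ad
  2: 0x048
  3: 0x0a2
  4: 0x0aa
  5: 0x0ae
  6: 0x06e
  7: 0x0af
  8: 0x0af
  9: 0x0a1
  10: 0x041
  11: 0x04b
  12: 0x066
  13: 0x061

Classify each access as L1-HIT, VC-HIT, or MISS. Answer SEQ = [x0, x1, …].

  [0] addr=0xa2 blk=10 s=0: MISS | VC []
  [1] addr=0xad blk=10 s=0: L1-HIT | VC []
  [2] addr=0x48 blk=4 s=0: MISS | VC [10]
  [3] addr=0xa2 blk=10 s=0: VC-HIT | VC [4]
  [4] addr=0xaa blk=10 s=0: L1-HIT | VC [4]
  [5] addr=0xae blk=10 s=0: L1-HIT | VC [4]
  [6] addr=0x6e blk=6 s=0: MISS | VC [4, 10]
  [7] addr=0xaf blk=10 s=0: VC-HIT | VC [4, 6]
  [8] addr=0xaf blk=10 s=0: L1-HIT | VC [4, 6]
  [9] addr=0xa1 blk=10 s=0: L1-HIT | VC [4, 6]
  [10] addr=0x41 blk=4 s=0: VC-HIT | VC [10, 6]
  [11] addr=0x4b blk=4 s=0: L1-HIT | VC [10, 6]
  [12] addr=0x66 blk=6 s=0: VC-HIT | VC [10, 4]
  [13] addr=0x61 blk=6 s=0: L1-HIT | VC [10, 4]

SEQ = [MISS, L1-HIT, MISS, VC-HIT, L1-HIT, L1-HIT, MISS, VC-HIT, L1-HIT, L1-HIT, VC-HIT, L1-HIT, VC-HIT, L1-HIT]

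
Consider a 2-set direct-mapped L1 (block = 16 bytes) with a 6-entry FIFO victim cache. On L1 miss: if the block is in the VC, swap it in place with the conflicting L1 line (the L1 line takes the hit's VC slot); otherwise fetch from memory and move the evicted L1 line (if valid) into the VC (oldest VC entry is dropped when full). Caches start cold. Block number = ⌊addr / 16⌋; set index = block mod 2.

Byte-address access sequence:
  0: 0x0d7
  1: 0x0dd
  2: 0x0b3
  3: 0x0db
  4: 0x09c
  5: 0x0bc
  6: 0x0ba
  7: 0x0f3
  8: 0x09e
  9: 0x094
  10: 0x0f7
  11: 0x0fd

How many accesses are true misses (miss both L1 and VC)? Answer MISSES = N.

MISSES = 4

#0 0xd7→b13/s1 MISS; vc=[]
#1 0xdd→b13/s1 L1-HIT; vc=[]
#2 0xb3→b11/s1 MISS; vc=[13]
#3 0xdb→b13/s1 VC-HIT; vc=[11]
#4 0x9c→b9/s1 MISS; vc=[11,13]
#5 0xbc→b11/s1 VC-HIT; vc=[9,13]
#6 0xba→b11/s1 L1-HIT; vc=[9,13]
#7 0xf3→b15/s1 MISS; vc=[9,13,11]
#8 0x9e→b9/s1 VC-HIT; vc=[15,13,11]
#9 0x94→b9/s1 L1-HIT; vc=[15,13,11]
#10 0xf7→b15/s1 VC-HIT; vc=[9,13,11]
#11 0xfd→b15/s1 L1-HIT; vc=[9,13,11]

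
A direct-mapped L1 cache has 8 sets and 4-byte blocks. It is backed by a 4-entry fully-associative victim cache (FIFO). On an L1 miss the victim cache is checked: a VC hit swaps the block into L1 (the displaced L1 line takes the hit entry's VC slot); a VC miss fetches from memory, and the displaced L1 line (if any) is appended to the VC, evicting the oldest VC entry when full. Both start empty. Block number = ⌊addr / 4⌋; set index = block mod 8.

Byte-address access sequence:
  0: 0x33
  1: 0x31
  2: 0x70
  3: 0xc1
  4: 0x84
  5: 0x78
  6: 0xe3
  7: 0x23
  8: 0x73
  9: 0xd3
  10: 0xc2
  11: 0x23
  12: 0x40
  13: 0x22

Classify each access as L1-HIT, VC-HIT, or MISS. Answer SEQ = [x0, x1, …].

SEQ = [MISS, L1-HIT, MISS, MISS, MISS, MISS, MISS, MISS, L1-HIT, MISS, VC-HIT, VC-HIT, MISS, VC-HIT]

  [0] addr=0x33 blk=12 s=4: MISS | VC []
  [1] addr=0x31 blk=12 s=4: L1-HIT | VC []
  [2] addr=0x70 blk=28 s=4: MISS | VC [12]
  [3] addr=0xc1 blk=48 s=0: MISS | VC [12]
  [4] addr=0x84 blk=33 s=1: MISS | VC [12]
  [5] addr=0x78 blk=30 s=6: MISS | VC [12]
  [6] addr=0xe3 blk=56 s=0: MISS | VC [12, 48]
  [7] addr=0x23 blk=8 s=0: MISS | VC [12, 48, 56]
  [8] addr=0x73 blk=28 s=4: L1-HIT | VC [12, 48, 56]
  [9] addr=0xd3 blk=52 s=4: MISS | VC [12, 48, 56, 28]
  [10] addr=0xc2 blk=48 s=0: VC-HIT | VC [12, 8, 56, 28]
  [11] addr=0x23 blk=8 s=0: VC-HIT | VC [12, 48, 56, 28]
  [12] addr=0x40 blk=16 s=0: MISS | VC [48, 56, 28, 8]
  [13] addr=0x22 blk=8 s=0: VC-HIT | VC [48, 56, 28, 16]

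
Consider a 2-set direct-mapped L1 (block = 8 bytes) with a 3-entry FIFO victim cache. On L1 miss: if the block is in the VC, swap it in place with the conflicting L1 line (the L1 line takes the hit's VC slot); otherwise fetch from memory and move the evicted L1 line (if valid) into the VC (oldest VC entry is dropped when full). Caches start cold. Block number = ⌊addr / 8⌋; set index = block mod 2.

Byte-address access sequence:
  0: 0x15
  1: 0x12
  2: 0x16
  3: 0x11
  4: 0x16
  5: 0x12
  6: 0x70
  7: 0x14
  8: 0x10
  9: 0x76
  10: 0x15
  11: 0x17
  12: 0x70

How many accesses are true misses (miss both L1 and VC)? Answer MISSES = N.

MISSES = 2

0: 0x15 (blk 2, set 0) → MISS  vc=[]
1: 0x12 (blk 2, set 0) → L1-HIT  vc=[]
2: 0x16 (blk 2, set 0) → L1-HIT  vc=[]
3: 0x11 (blk 2, set 0) → L1-HIT  vc=[]
4: 0x16 (blk 2, set 0) → L1-HIT  vc=[]
5: 0x12 (blk 2, set 0) → L1-HIT  vc=[]
6: 0x70 (blk 14, set 0) → MISS  vc=[2]
7: 0x14 (blk 2, set 0) → VC-HIT  vc=[14]
8: 0x10 (blk 2, set 0) → L1-HIT  vc=[14]
9: 0x76 (blk 14, set 0) → VC-HIT  vc=[2]
10: 0x15 (blk 2, set 0) → VC-HIT  vc=[14]
11: 0x17 (blk 2, set 0) → L1-HIT  vc=[14]
12: 0x70 (blk 14, set 0) → VC-HIT  vc=[2]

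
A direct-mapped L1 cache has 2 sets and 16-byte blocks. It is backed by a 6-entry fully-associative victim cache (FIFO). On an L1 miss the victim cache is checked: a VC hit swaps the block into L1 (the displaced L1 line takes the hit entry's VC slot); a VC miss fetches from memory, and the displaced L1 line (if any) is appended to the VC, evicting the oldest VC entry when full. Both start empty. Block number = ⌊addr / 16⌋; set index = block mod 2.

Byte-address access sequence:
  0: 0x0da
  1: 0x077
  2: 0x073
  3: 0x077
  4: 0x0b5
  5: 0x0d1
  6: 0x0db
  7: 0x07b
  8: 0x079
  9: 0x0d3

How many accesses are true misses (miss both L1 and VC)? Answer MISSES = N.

#0 0xda→b13/s1 MISS; vc=[]
#1 0x77→b7/s1 MISS; vc=[13]
#2 0x73→b7/s1 L1-HIT; vc=[13]
#3 0x77→b7/s1 L1-HIT; vc=[13]
#4 0xb5→b11/s1 MISS; vc=[13,7]
#5 0xd1→b13/s1 VC-HIT; vc=[11,7]
#6 0xdb→b13/s1 L1-HIT; vc=[11,7]
#7 0x7b→b7/s1 VC-HIT; vc=[11,13]
#8 0x79→b7/s1 L1-HIT; vc=[11,13]
#9 0xd3→b13/s1 VC-HIT; vc=[11,7]

MISSES = 3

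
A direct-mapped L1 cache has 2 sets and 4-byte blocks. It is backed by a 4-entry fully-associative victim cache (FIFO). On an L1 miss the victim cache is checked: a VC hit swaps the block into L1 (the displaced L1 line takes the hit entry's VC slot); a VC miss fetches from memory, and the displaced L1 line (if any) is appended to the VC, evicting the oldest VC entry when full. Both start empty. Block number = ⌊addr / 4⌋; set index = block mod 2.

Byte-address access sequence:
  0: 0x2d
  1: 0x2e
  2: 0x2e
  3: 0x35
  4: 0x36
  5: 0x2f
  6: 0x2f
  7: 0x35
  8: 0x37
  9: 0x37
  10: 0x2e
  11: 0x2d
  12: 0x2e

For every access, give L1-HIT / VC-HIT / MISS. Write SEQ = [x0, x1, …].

0: 0x2d (blk 11, set 1) → MISS  vc=[]
1: 0x2e (blk 11, set 1) → L1-HIT  vc=[]
2: 0x2e (blk 11, set 1) → L1-HIT  vc=[]
3: 0x35 (blk 13, set 1) → MISS  vc=[11]
4: 0x36 (blk 13, set 1) → L1-HIT  vc=[11]
5: 0x2f (blk 11, set 1) → VC-HIT  vc=[13]
6: 0x2f (blk 11, set 1) → L1-HIT  vc=[13]
7: 0x35 (blk 13, set 1) → VC-HIT  vc=[11]
8: 0x37 (blk 13, set 1) → L1-HIT  vc=[11]
9: 0x37 (blk 13, set 1) → L1-HIT  vc=[11]
10: 0x2e (blk 11, set 1) → VC-HIT  vc=[13]
11: 0x2d (blk 11, set 1) → L1-HIT  vc=[13]
12: 0x2e (blk 11, set 1) → L1-HIT  vc=[13]

SEQ = [MISS, L1-HIT, L1-HIT, MISS, L1-HIT, VC-HIT, L1-HIT, VC-HIT, L1-HIT, L1-HIT, VC-HIT, L1-HIT, L1-HIT]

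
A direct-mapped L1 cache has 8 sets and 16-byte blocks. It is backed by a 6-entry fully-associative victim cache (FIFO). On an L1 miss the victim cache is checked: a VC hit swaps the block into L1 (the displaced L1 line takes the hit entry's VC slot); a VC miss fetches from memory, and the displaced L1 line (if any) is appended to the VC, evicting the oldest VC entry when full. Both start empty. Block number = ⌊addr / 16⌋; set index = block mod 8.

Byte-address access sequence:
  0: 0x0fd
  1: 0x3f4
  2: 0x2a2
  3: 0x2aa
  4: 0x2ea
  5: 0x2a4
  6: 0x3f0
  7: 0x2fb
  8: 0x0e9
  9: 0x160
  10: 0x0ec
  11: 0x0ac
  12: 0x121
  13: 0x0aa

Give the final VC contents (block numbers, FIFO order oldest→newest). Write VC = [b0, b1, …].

VC = [15, 63, 46, 22, 42, 18]

  [0] addr=0xfd blk=15 s=7: MISS | VC []
  [1] addr=0x3f4 blk=63 s=7: MISS | VC [15]
  [2] addr=0x2a2 blk=42 s=2: MISS | VC [15]
  [3] addr=0x2aa blk=42 s=2: L1-HIT | VC [15]
  [4] addr=0x2ea blk=46 s=6: MISS | VC [15]
  [5] addr=0x2a4 blk=42 s=2: L1-HIT | VC [15]
  [6] addr=0x3f0 blk=63 s=7: L1-HIT | VC [15]
  [7] addr=0x2fb blk=47 s=7: MISS | VC [15, 63]
  [8] addr=0xe9 blk=14 s=6: MISS | VC [15, 63, 46]
  [9] addr=0x160 blk=22 s=6: MISS | VC [15, 63, 46, 14]
  [10] addr=0xec blk=14 s=6: VC-HIT | VC [15, 63, 46, 22]
  [11] addr=0xac blk=10 s=2: MISS | VC [15, 63, 46, 22, 42]
  [12] addr=0x121 blk=18 s=2: MISS | VC [15, 63, 46, 22, 42, 10]
  [13] addr=0xaa blk=10 s=2: VC-HIT | VC [15, 63, 46, 22, 42, 18]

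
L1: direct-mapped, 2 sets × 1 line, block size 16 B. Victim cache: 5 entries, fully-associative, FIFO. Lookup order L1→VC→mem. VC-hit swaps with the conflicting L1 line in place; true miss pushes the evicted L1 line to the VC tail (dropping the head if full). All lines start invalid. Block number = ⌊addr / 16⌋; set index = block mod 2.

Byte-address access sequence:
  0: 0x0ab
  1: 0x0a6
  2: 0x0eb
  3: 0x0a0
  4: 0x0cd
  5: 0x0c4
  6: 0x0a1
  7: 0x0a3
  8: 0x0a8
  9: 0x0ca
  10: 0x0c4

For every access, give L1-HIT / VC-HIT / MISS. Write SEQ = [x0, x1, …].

#0 0xab→b10/s0 MISS; vc=[]
#1 0xa6→b10/s0 L1-HIT; vc=[]
#2 0xeb→b14/s0 MISS; vc=[10]
#3 0xa0→b10/s0 VC-HIT; vc=[14]
#4 0xcd→b12/s0 MISS; vc=[14,10]
#5 0xc4→b12/s0 L1-HIT; vc=[14,10]
#6 0xa1→b10/s0 VC-HIT; vc=[14,12]
#7 0xa3→b10/s0 L1-HIT; vc=[14,12]
#8 0xa8→b10/s0 L1-HIT; vc=[14,12]
#9 0xca→b12/s0 VC-HIT; vc=[14,10]
#10 0xc4→b12/s0 L1-HIT; vc=[14,10]

SEQ = [MISS, L1-HIT, MISS, VC-HIT, MISS, L1-HIT, VC-HIT, L1-HIT, L1-HIT, VC-HIT, L1-HIT]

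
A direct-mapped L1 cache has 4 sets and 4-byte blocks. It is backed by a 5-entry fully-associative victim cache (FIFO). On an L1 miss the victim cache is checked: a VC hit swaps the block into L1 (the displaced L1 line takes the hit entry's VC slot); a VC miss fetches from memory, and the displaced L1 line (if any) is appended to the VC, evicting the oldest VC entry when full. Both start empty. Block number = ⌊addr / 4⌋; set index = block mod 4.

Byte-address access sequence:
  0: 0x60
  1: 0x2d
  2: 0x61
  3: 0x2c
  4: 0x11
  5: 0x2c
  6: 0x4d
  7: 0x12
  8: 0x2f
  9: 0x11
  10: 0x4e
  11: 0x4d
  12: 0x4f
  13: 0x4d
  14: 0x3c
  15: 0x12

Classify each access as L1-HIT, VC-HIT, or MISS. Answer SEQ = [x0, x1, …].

SEQ = [MISS, MISS, L1-HIT, L1-HIT, MISS, L1-HIT, MISS, L1-HIT, VC-HIT, L1-HIT, VC-HIT, L1-HIT, L1-HIT, L1-HIT, MISS, L1-HIT]

#0 0x60→b24/s0 MISS; vc=[]
#1 0x2d→b11/s3 MISS; vc=[]
#2 0x61→b24/s0 L1-HIT; vc=[]
#3 0x2c→b11/s3 L1-HIT; vc=[]
#4 0x11→b4/s0 MISS; vc=[24]
#5 0x2c→b11/s3 L1-HIT; vc=[24]
#6 0x4d→b19/s3 MISS; vc=[24,11]
#7 0x12→b4/s0 L1-HIT; vc=[24,11]
#8 0x2f→b11/s3 VC-HIT; vc=[24,19]
#9 0x11→b4/s0 L1-HIT; vc=[24,19]
#10 0x4e→b19/s3 VC-HIT; vc=[24,11]
#11 0x4d→b19/s3 L1-HIT; vc=[24,11]
#12 0x4f→b19/s3 L1-HIT; vc=[24,11]
#13 0x4d→b19/s3 L1-HIT; vc=[24,11]
#14 0x3c→b15/s3 MISS; vc=[24,11,19]
#15 0x12→b4/s0 L1-HIT; vc=[24,11,19]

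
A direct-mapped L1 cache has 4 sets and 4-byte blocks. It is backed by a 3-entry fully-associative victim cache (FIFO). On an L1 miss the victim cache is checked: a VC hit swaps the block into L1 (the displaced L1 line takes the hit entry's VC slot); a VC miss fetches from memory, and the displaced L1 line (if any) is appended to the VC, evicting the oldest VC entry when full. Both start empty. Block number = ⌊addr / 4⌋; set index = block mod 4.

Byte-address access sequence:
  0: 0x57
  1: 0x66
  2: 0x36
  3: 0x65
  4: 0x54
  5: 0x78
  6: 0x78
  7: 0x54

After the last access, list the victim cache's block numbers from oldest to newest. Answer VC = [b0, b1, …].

0: 0x57 (blk 21, set 1) → MISS  vc=[]
1: 0x66 (blk 25, set 1) → MISS  vc=[21]
2: 0x36 (blk 13, set 1) → MISS  vc=[21, 25]
3: 0x65 (blk 25, set 1) → VC-HIT  vc=[21, 13]
4: 0x54 (blk 21, set 1) → VC-HIT  vc=[25, 13]
5: 0x78 (blk 30, set 2) → MISS  vc=[25, 13]
6: 0x78 (blk 30, set 2) → L1-HIT  vc=[25, 13]
7: 0x54 (blk 21, set 1) → L1-HIT  vc=[25, 13]

VC = [25, 13]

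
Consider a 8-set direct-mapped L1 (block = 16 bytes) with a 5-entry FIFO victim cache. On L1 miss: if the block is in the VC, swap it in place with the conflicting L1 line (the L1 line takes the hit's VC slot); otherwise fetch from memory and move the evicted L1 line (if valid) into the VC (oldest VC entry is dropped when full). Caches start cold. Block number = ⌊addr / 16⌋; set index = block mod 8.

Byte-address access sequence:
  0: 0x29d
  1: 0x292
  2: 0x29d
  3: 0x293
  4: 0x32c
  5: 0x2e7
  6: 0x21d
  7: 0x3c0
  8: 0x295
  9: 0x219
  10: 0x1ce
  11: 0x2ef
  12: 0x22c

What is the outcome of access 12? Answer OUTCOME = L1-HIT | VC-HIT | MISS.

OUTCOME = MISS

#0 0x29d→b41/s1 MISS; vc=[]
#1 0x292→b41/s1 L1-HIT; vc=[]
#2 0x29d→b41/s1 L1-HIT; vc=[]
#3 0x293→b41/s1 L1-HIT; vc=[]
#4 0x32c→b50/s2 MISS; vc=[]
#5 0x2e7→b46/s6 MISS; vc=[]
#6 0x21d→b33/s1 MISS; vc=[41]
#7 0x3c0→b60/s4 MISS; vc=[41]
#8 0x295→b41/s1 VC-HIT; vc=[33]
#9 0x219→b33/s1 VC-HIT; vc=[41]
#10 0x1ce→b28/s4 MISS; vc=[41,60]
#11 0x2ef→b46/s6 L1-HIT; vc=[41,60]
#12 0x22c→b34/s2 MISS; vc=[41,60,50]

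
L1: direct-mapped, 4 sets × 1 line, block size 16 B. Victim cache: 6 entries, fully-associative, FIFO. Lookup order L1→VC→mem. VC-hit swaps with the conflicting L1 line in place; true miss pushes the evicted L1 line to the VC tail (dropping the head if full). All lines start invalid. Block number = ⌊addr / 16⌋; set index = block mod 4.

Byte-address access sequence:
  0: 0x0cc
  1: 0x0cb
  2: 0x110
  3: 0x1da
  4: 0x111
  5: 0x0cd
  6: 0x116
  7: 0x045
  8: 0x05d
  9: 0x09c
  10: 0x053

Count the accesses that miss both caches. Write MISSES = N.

MISSES = 6

0: 0xcc (blk 12, set 0) → MISS  vc=[]
1: 0xcb (blk 12, set 0) → L1-HIT  vc=[]
2: 0x110 (blk 17, set 1) → MISS  vc=[]
3: 0x1da (blk 29, set 1) → MISS  vc=[17]
4: 0x111 (blk 17, set 1) → VC-HIT  vc=[29]
5: 0xcd (blk 12, set 0) → L1-HIT  vc=[29]
6: 0x116 (blk 17, set 1) → L1-HIT  vc=[29]
7: 0x45 (blk 4, set 0) → MISS  vc=[29, 12]
8: 0x5d (blk 5, set 1) → MISS  vc=[29, 12, 17]
9: 0x9c (blk 9, set 1) → MISS  vc=[29, 12, 17, 5]
10: 0x53 (blk 5, set 1) → VC-HIT  vc=[29, 12, 17, 9]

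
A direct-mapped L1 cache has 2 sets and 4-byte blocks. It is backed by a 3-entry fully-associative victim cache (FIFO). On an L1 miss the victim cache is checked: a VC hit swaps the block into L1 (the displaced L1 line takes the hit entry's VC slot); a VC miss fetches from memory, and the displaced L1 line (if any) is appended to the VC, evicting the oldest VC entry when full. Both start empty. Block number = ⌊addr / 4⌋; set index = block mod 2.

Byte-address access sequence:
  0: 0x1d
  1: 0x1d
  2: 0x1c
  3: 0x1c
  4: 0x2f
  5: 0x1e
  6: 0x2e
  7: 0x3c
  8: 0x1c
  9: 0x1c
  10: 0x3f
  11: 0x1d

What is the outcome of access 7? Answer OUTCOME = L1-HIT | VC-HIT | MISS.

OUTCOME = MISS

0: 0x1d (blk 7, set 1) → MISS  vc=[]
1: 0x1d (blk 7, set 1) → L1-HIT  vc=[]
2: 0x1c (blk 7, set 1) → L1-HIT  vc=[]
3: 0x1c (blk 7, set 1) → L1-HIT  vc=[]
4: 0x2f (blk 11, set 1) → MISS  vc=[7]
5: 0x1e (blk 7, set 1) → VC-HIT  vc=[11]
6: 0x2e (blk 11, set 1) → VC-HIT  vc=[7]
7: 0x3c (blk 15, set 1) → MISS  vc=[7, 11]
8: 0x1c (blk 7, set 1) → VC-HIT  vc=[15, 11]
9: 0x1c (blk 7, set 1) → L1-HIT  vc=[15, 11]
10: 0x3f (blk 15, set 1) → VC-HIT  vc=[7, 11]
11: 0x1d (blk 7, set 1) → VC-HIT  vc=[15, 11]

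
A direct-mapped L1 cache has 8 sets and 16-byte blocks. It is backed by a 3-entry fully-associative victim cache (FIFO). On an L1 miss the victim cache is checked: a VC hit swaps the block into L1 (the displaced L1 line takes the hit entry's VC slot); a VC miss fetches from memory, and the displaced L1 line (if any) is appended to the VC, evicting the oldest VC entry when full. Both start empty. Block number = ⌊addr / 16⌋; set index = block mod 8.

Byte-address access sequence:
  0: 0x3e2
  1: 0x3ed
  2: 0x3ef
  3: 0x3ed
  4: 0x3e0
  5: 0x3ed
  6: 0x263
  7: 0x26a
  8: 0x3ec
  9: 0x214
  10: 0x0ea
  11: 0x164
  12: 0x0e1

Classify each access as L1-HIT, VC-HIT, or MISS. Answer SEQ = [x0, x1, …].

#0 0x3e2→b62/s6 MISS; vc=[]
#1 0x3ed→b62/s6 L1-HIT; vc=[]
#2 0x3ef→b62/s6 L1-HIT; vc=[]
#3 0x3ed→b62/s6 L1-HIT; vc=[]
#4 0x3e0→b62/s6 L1-HIT; vc=[]
#5 0x3ed→b62/s6 L1-HIT; vc=[]
#6 0x263→b38/s6 MISS; vc=[62]
#7 0x26a→b38/s6 L1-HIT; vc=[62]
#8 0x3ec→b62/s6 VC-HIT; vc=[38]
#9 0x214→b33/s1 MISS; vc=[38]
#10 0xea→b14/s6 MISS; vc=[38,62]
#11 0x164→b22/s6 MISS; vc=[38,62,14]
#12 0xe1→b14/s6 VC-HIT; vc=[38,62,22]

SEQ = [MISS, L1-HIT, L1-HIT, L1-HIT, L1-HIT, L1-HIT, MISS, L1-HIT, VC-HIT, MISS, MISS, MISS, VC-HIT]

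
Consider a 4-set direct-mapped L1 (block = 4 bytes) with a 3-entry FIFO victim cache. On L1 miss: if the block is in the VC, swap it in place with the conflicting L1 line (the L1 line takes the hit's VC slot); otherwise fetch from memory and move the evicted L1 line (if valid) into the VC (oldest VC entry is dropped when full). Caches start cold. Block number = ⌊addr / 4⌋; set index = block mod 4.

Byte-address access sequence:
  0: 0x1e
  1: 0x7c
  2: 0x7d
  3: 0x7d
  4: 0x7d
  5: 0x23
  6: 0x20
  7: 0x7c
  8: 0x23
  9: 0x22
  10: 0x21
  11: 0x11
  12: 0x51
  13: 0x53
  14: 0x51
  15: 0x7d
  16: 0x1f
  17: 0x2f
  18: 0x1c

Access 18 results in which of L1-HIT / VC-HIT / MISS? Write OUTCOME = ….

OUTCOME = VC-HIT

  [0] addr=0x1e blk=7 s=3: MISS | VC []
  [1] addr=0x7c blk=31 s=3: MISS | VC [7]
  [2] addr=0x7d blk=31 s=3: L1-HIT | VC [7]
  [3] addr=0x7d blk=31 s=3: L1-HIT | VC [7]
  [4] addr=0x7d blk=31 s=3: L1-HIT | VC [7]
  [5] addr=0x23 blk=8 s=0: MISS | VC [7]
  [6] addr=0x20 blk=8 s=0: L1-HIT | VC [7]
  [7] addr=0x7c blk=31 s=3: L1-HIT | VC [7]
  [8] addr=0x23 blk=8 s=0: L1-HIT | VC [7]
  [9] addr=0x22 blk=8 s=0: L1-HIT | VC [7]
  [10] addr=0x21 blk=8 s=0: L1-HIT | VC [7]
  [11] addr=0x11 blk=4 s=0: MISS | VC [7, 8]
  [12] addr=0x51 blk=20 s=0: MISS | VC [7, 8, 4]
  [13] addr=0x53 blk=20 s=0: L1-HIT | VC [7, 8, 4]
  [14] addr=0x51 blk=20 s=0: L1-HIT | VC [7, 8, 4]
  [15] addr=0x7d blk=31 s=3: L1-HIT | VC [7, 8, 4]
  [16] addr=0x1f blk=7 s=3: VC-HIT | VC [31, 8, 4]
  [17] addr=0x2f blk=11 s=3: MISS | VC [8, 4, 7]
  [18] addr=0x1c blk=7 s=3: VC-HIT | VC [8, 4, 11]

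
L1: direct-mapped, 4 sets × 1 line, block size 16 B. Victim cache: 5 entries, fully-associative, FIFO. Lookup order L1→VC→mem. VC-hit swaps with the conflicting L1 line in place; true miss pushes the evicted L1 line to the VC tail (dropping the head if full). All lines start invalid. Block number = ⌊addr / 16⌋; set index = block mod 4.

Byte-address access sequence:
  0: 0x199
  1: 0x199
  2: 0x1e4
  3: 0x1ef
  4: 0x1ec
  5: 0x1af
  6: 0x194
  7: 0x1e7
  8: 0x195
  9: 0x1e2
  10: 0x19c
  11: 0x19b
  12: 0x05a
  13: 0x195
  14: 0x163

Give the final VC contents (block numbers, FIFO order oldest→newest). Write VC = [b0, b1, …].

0: 0x199 (blk 25, set 1) → MISS  vc=[]
1: 0x199 (blk 25, set 1) → L1-HIT  vc=[]
2: 0x1e4 (blk 30, set 2) → MISS  vc=[]
3: 0x1ef (blk 30, set 2) → L1-HIT  vc=[]
4: 0x1ec (blk 30, set 2) → L1-HIT  vc=[]
5: 0x1af (blk 26, set 2) → MISS  vc=[30]
6: 0x194 (blk 25, set 1) → L1-HIT  vc=[30]
7: 0x1e7 (blk 30, set 2) → VC-HIT  vc=[26]
8: 0x195 (blk 25, set 1) → L1-HIT  vc=[26]
9: 0x1e2 (blk 30, set 2) → L1-HIT  vc=[26]
10: 0x19c (blk 25, set 1) → L1-HIT  vc=[26]
11: 0x19b (blk 25, set 1) → L1-HIT  vc=[26]
12: 0x5a (blk 5, set 1) → MISS  vc=[26, 25]
13: 0x195 (blk 25, set 1) → VC-HIT  vc=[26, 5]
14: 0x163 (blk 22, set 2) → MISS  vc=[26, 5, 30]

VC = [26, 5, 30]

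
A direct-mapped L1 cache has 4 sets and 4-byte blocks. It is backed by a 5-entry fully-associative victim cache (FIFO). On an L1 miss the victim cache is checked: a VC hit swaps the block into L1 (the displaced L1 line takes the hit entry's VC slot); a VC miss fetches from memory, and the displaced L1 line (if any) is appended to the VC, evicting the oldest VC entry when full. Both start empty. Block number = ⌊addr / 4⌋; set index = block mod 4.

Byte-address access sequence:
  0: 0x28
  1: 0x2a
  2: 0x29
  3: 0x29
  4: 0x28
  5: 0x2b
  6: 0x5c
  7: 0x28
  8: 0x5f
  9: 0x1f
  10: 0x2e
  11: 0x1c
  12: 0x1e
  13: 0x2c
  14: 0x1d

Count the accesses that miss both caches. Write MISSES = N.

  [0] addr=0x28 blk=10 s=2: MISS | VC []
  [1] addr=0x2a blk=10 s=2: L1-HIT | VC []
  [2] addr=0x29 blk=10 s=2: L1-HIT | VC []
  [3] addr=0x29 blk=10 s=2: L1-HIT | VC []
  [4] addr=0x28 blk=10 s=2: L1-HIT | VC []
  [5] addr=0x2b blk=10 s=2: L1-HIT | VC []
  [6] addr=0x5c blk=23 s=3: MISS | VC []
  [7] addr=0x28 blk=10 s=2: L1-HIT | VC []
  [8] addr=0x5f blk=23 s=3: L1-HIT | VC []
  [9] addr=0x1f blk=7 s=3: MISS | VC [23]
  [10] addr=0x2e blk=11 s=3: MISS | VC [23, 7]
  [11] addr=0x1c blk=7 s=3: VC-HIT | VC [23, 11]
  [12] addr=0x1e blk=7 s=3: L1-HIT | VC [23, 11]
  [13] addr=0x2c blk=11 s=3: VC-HIT | VC [23, 7]
  [14] addr=0x1d blk=7 s=3: VC-HIT | VC [23, 11]

MISSES = 4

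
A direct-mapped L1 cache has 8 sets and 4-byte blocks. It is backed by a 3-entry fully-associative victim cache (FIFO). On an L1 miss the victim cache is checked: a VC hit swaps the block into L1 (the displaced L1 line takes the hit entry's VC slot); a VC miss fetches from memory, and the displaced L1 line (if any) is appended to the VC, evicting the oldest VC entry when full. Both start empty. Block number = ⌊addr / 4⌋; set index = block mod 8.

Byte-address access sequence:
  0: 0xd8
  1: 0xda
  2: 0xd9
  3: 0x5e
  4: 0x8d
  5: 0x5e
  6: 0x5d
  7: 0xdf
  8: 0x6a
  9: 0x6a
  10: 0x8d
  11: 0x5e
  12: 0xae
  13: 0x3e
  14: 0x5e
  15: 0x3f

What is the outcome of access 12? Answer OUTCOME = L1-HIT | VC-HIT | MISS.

0: 0xd8 (blk 54, set 6) → MISS  vc=[]
1: 0xda (blk 54, set 6) → L1-HIT  vc=[]
2: 0xd9 (blk 54, set 6) → L1-HIT  vc=[]
3: 0x5e (blk 23, set 7) → MISS  vc=[]
4: 0x8d (blk 35, set 3) → MISS  vc=[]
5: 0x5e (blk 23, set 7) → L1-HIT  vc=[]
6: 0x5d (blk 23, set 7) → L1-HIT  vc=[]
7: 0xdf (blk 55, set 7) → MISS  vc=[23]
8: 0x6a (blk 26, set 2) → MISS  vc=[23]
9: 0x6a (blk 26, set 2) → L1-HIT  vc=[23]
10: 0x8d (blk 35, set 3) → L1-HIT  vc=[23]
11: 0x5e (blk 23, set 7) → VC-HIT  vc=[55]
12: 0xae (blk 43, set 3) → MISS  vc=[55, 35]
13: 0x3e (blk 15, set 7) → MISS  vc=[55, 35, 23]
14: 0x5e (blk 23, set 7) → VC-HIT  vc=[55, 35, 15]
15: 0x3f (blk 15, set 7) → VC-HIT  vc=[55, 35, 23]

OUTCOME = MISS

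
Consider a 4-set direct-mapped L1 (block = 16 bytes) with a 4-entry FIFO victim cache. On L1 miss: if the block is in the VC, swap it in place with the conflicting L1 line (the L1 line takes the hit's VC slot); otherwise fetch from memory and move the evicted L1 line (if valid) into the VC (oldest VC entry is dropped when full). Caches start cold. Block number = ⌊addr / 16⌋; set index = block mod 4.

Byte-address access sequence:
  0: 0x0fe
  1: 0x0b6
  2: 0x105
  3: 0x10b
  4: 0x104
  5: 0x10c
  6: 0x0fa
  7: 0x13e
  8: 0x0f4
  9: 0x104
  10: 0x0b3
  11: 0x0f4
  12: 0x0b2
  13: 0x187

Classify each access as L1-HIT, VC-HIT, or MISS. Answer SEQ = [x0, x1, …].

SEQ = [MISS, MISS, MISS, L1-HIT, L1-HIT, L1-HIT, VC-HIT, MISS, VC-HIT, L1-HIT, VC-HIT, VC-HIT, VC-HIT, MISS]

  [0] addr=0xfe blk=15 s=3: MISS | VC []
  [1] addr=0xb6 blk=11 s=3: MISS | VC [15]
  [2] addr=0x105 blk=16 s=0: MISS | VC [15]
  [3] addr=0x10b blk=16 s=0: L1-HIT | VC [15]
  [4] addr=0x104 blk=16 s=0: L1-HIT | VC [15]
  [5] addr=0x10c blk=16 s=0: L1-HIT | VC [15]
  [6] addr=0xfa blk=15 s=3: VC-HIT | VC [11]
  [7] addr=0x13e blk=19 s=3: MISS | VC [11, 15]
  [8] addr=0xf4 blk=15 s=3: VC-HIT | VC [11, 19]
  [9] addr=0x104 blk=16 s=0: L1-HIT | VC [11, 19]
  [10] addr=0xb3 blk=11 s=3: VC-HIT | VC [15, 19]
  [11] addr=0xf4 blk=15 s=3: VC-HIT | VC [11, 19]
  [12] addr=0xb2 blk=11 s=3: VC-HIT | VC [15, 19]
  [13] addr=0x187 blk=24 s=0: MISS | VC [15, 19, 16]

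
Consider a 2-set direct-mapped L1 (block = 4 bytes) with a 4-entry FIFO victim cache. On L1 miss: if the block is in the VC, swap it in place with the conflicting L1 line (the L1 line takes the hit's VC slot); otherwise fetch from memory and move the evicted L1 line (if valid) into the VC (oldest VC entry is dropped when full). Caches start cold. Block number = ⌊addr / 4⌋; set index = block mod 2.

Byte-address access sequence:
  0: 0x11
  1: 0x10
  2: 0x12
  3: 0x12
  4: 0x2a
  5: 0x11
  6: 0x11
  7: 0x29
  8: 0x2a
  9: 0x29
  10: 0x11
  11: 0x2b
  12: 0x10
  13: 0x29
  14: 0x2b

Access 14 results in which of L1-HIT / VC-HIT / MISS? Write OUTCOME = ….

OUTCOME = L1-HIT

0: 0x11 (blk 4, set 0) → MISS  vc=[]
1: 0x10 (blk 4, set 0) → L1-HIT  vc=[]
2: 0x12 (blk 4, set 0) → L1-HIT  vc=[]
3: 0x12 (blk 4, set 0) → L1-HIT  vc=[]
4: 0x2a (blk 10, set 0) → MISS  vc=[4]
5: 0x11 (blk 4, set 0) → VC-HIT  vc=[10]
6: 0x11 (blk 4, set 0) → L1-HIT  vc=[10]
7: 0x29 (blk 10, set 0) → VC-HIT  vc=[4]
8: 0x2a (blk 10, set 0) → L1-HIT  vc=[4]
9: 0x29 (blk 10, set 0) → L1-HIT  vc=[4]
10: 0x11 (blk 4, set 0) → VC-HIT  vc=[10]
11: 0x2b (blk 10, set 0) → VC-HIT  vc=[4]
12: 0x10 (blk 4, set 0) → VC-HIT  vc=[10]
13: 0x29 (blk 10, set 0) → VC-HIT  vc=[4]
14: 0x2b (blk 10, set 0) → L1-HIT  vc=[4]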